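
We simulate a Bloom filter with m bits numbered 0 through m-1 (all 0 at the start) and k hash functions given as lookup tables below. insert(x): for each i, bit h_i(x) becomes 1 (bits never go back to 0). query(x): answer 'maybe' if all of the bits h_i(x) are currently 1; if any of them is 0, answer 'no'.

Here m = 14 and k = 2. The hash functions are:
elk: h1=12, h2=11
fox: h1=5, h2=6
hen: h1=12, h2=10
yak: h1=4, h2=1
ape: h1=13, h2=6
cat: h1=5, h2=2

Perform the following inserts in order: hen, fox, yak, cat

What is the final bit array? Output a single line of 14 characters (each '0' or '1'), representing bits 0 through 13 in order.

Start: bits=00000000000000
After insert 'hen': sets bits 10 12 -> bits=00000000001010
After insert 'fox': sets bits 5 6 -> bits=00000110001010
After insert 'yak': sets bits 1 4 -> bits=01001110001010
After insert 'cat': sets bits 2 5 -> bits=01101110001010

Answer: 01101110001010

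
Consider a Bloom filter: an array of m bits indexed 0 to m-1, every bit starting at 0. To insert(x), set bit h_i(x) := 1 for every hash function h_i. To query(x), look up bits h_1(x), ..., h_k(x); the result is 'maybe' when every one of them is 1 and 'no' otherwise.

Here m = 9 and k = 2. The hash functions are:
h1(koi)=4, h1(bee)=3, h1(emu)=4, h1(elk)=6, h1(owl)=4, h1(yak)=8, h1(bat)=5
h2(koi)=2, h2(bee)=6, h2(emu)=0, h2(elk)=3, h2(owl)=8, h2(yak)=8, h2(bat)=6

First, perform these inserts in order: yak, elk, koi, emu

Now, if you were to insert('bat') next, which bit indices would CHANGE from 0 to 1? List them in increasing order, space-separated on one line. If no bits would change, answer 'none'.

Start: bits=000000000
After insert 'yak': sets bits 8 -> bits=000000001
After insert 'elk': sets bits 3 6 -> bits=000100101
After insert 'koi': sets bits 2 4 -> bits=001110101
After insert 'emu': sets bits 0 4 -> bits=101110101
insert 'bat' would touch bits 5 6; currently bit5=0, bit6=1
Bits that are 0 among those (would change 0->1): 5

Answer: 5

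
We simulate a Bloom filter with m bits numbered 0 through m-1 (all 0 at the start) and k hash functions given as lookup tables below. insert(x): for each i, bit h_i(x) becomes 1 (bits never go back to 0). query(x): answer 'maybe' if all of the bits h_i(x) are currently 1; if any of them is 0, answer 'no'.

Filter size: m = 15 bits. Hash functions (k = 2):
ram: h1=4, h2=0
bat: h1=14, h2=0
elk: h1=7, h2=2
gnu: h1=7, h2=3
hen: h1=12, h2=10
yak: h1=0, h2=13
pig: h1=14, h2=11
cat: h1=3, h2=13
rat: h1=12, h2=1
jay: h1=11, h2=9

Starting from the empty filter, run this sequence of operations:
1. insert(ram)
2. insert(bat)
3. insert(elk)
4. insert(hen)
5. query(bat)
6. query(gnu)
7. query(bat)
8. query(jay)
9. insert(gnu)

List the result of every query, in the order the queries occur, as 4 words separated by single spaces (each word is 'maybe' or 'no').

Start: bits=000000000000000
Op 1: insert ram -> sets bits 0 4 -> bits=100010000000000
Op 2: insert bat -> sets bits 0 14 -> bits=100010000000001
Op 3: insert elk -> sets bits 2 7 -> bits=101010010000001
Op 4: insert hen -> sets bits 10 12 -> bits=101010010010101
Op 5: query bat -> checks bit0=1, bit14=1 (all 1) -> maybe
Op 6: query gnu -> checks bit3=0, bit7=1 (has a 0) -> no
Op 7: query bat -> checks bit0=1, bit14=1 (all 1) -> maybe
Op 8: query jay -> checks bit9=0, bit11=0 (has a 0) -> no
Op 9: insert gnu -> sets bits 3 7 -> bits=101110010010101
Query results in order: maybe no maybe no

Answer: maybe no maybe no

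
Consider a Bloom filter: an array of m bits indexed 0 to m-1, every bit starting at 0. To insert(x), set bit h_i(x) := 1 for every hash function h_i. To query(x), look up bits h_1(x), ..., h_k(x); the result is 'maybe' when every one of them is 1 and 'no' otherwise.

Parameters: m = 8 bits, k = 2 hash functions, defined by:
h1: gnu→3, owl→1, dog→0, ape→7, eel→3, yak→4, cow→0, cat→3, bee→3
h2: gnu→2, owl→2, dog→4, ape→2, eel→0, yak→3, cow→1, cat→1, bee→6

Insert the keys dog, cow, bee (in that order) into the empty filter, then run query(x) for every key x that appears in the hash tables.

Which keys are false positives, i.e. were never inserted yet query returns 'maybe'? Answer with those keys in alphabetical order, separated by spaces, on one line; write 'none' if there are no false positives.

Start: bits=00000000
After insert 'dog': sets bits 0 4 -> bits=10001000
After insert 'cow': sets bits 0 1 -> bits=11001000
After insert 'bee': sets bits 3 6 -> bits=11011010
Not inserted: ape cat eel gnu owl yak — query each against bits=11011010:
query ape: checks bit2=0, bit7=0 (has a 0) -> no => not a false positive
query cat: checks bit1=1, bit3=1 (all 1) -> maybe => FALSE POSITIVE
query eel: checks bit0=1, bit3=1 (all 1) -> maybe => FALSE POSITIVE
query gnu: checks bit2=0, bit3=1 (has a 0) -> no => not a false positive
query owl: checks bit1=1, bit2=0 (has a 0) -> no => not a false positive
query yak: checks bit3=1, bit4=1 (all 1) -> maybe => FALSE POSITIVE
False positives (alphabetical): cat eel yak

Answer: cat eel yak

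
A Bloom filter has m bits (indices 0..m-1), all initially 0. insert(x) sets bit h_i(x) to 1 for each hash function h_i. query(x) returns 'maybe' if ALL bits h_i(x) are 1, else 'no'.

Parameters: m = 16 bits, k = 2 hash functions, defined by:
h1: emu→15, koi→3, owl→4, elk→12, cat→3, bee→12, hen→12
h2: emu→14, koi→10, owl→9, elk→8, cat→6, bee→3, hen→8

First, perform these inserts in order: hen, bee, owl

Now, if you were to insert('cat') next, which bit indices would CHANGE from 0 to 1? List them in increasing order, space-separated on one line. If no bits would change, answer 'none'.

Start: bits=0000000000000000
After insert 'hen': sets bits 8 12 -> bits=0000000010001000
After insert 'bee': sets bits 3 12 -> bits=0001000010001000
After insert 'owl': sets bits 4 9 -> bits=0001100011001000
insert 'cat' would touch bits 3 6; currently bit3=1, bit6=0
Bits that are 0 among those (would change 0->1): 6

Answer: 6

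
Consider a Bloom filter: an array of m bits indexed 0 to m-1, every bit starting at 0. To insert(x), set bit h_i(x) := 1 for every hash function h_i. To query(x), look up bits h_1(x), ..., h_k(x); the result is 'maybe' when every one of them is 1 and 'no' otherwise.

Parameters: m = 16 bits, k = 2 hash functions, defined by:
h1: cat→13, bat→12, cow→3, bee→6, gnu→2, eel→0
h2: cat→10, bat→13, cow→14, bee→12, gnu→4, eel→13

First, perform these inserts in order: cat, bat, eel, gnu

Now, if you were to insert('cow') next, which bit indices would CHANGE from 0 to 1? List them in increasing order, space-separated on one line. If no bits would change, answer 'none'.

Start: bits=0000000000000000
After insert 'cat': sets bits 10 13 -> bits=0000000000100100
After insert 'bat': sets bits 12 13 -> bits=0000000000101100
After insert 'eel': sets bits 0 13 -> bits=1000000000101100
After insert 'gnu': sets bits 2 4 -> bits=1010100000101100
insert 'cow' would touch bits 3 14; currently bit3=0, bit14=0
Bits that are 0 among those (would change 0->1): 3 14

Answer: 3 14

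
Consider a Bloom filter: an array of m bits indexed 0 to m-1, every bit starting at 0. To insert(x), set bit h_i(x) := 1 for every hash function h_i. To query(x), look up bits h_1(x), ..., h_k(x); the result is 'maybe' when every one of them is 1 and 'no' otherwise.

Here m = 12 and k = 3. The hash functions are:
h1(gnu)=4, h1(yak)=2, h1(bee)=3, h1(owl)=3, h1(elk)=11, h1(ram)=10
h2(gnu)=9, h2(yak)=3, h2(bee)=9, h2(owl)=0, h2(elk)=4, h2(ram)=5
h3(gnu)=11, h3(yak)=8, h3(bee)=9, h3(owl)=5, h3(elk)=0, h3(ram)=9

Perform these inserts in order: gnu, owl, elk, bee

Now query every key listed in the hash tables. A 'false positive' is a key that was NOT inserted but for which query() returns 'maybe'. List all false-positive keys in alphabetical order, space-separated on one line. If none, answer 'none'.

Answer: none

Derivation:
Start: bits=000000000000
After insert 'gnu': sets bits 4 9 11 -> bits=000010000101
After insert 'owl': sets bits 0 3 5 -> bits=100111000101
After insert 'elk': sets bits 0 4 11 -> bits=100111000101
After insert 'bee': sets bits 3 9 -> bits=100111000101
Not inserted: ram yak — query each against bits=100111000101:
query ram: checks bit5=1, bit9=1, bit10=0 (has a 0) -> no => not a false positive
query yak: checks bit2=0, bit3=1, bit8=0 (has a 0) -> no => not a false positive
False positives (alphabetical): none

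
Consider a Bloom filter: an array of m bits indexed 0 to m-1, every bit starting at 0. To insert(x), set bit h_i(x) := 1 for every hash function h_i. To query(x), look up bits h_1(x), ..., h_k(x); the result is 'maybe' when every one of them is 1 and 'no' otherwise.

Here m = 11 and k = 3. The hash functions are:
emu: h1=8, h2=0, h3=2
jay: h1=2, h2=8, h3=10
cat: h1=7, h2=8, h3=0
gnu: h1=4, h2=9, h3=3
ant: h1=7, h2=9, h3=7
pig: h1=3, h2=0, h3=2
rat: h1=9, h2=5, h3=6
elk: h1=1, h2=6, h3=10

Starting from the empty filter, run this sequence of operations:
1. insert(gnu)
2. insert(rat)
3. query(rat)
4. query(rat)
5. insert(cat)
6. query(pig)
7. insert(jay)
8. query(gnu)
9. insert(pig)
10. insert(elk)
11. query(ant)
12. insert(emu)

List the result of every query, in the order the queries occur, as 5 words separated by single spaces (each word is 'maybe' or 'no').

Answer: maybe maybe no maybe maybe

Derivation:
Start: bits=00000000000
Op 1: insert gnu -> sets bits 3 4 9 -> bits=00011000010
Op 2: insert rat -> sets bits 5 6 9 -> bits=00011110010
Op 3: query rat -> checks bit5=1, bit6=1, bit9=1 (all 1) -> maybe
Op 4: query rat -> checks bit5=1, bit6=1, bit9=1 (all 1) -> maybe
Op 5: insert cat -> sets bits 0 7 8 -> bits=10011111110
Op 6: query pig -> checks bit0=1, bit2=0, bit3=1 (has a 0) -> no
Op 7: insert jay -> sets bits 2 8 10 -> bits=10111111111
Op 8: query gnu -> checks bit3=1, bit4=1, bit9=1 (all 1) -> maybe
Op 9: insert pig -> sets bits 0 2 3 -> bits=10111111111
Op 10: insert elk -> sets bits 1 6 10 -> bits=11111111111
Op 11: query ant -> checks bit7=1, bit9=1 (all 1) -> maybe
Op 12: insert emu -> sets bits 0 2 8 -> bits=11111111111
Query results in order: maybe maybe no maybe maybe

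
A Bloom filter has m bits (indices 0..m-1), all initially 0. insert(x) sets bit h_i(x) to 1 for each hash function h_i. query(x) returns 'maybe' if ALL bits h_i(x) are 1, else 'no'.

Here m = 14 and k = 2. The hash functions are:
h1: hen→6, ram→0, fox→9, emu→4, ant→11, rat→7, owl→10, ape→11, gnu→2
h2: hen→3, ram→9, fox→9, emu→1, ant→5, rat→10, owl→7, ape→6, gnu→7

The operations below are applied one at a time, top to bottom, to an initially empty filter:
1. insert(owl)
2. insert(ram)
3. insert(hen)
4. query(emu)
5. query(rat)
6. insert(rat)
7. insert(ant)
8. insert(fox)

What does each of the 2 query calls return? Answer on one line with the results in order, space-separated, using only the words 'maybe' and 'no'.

Answer: no maybe

Derivation:
Start: bits=00000000000000
Op 1: insert owl -> sets bits 7 10 -> bits=00000001001000
Op 2: insert ram -> sets bits 0 9 -> bits=10000001011000
Op 3: insert hen -> sets bits 3 6 -> bits=10010011011000
Op 4: query emu -> checks bit1=0, bit4=0 (has a 0) -> no
Op 5: query rat -> checks bit7=1, bit10=1 (all 1) -> maybe
Op 6: insert rat -> sets bits 7 10 -> bits=10010011011000
Op 7: insert ant -> sets bits 5 11 -> bits=10010111011100
Op 8: insert fox -> sets bits 9 -> bits=10010111011100
Query results in order: no maybe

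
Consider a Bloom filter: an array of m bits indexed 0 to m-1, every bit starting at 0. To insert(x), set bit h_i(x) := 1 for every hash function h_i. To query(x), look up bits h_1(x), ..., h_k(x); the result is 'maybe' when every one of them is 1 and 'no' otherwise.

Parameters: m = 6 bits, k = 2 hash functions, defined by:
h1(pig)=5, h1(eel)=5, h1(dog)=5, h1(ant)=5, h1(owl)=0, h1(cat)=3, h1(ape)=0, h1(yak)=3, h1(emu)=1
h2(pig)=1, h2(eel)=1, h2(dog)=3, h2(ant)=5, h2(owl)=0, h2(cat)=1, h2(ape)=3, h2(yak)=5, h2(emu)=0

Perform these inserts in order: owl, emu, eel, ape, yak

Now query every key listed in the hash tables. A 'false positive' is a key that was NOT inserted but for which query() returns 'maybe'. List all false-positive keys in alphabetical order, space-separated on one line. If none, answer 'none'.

Answer: ant cat dog pig

Derivation:
Start: bits=000000
After insert 'owl': sets bits 0 -> bits=100000
After insert 'emu': sets bits 0 1 -> bits=110000
After insert 'eel': sets bits 1 5 -> bits=110001
After insert 'ape': sets bits 0 3 -> bits=110101
After insert 'yak': sets bits 3 5 -> bits=110101
Not inserted: ant cat dog pig — query each against bits=110101:
query ant: checks bit5=1 (all 1) -> maybe => FALSE POSITIVE
query cat: checks bit1=1, bit3=1 (all 1) -> maybe => FALSE POSITIVE
query dog: checks bit3=1, bit5=1 (all 1) -> maybe => FALSE POSITIVE
query pig: checks bit1=1, bit5=1 (all 1) -> maybe => FALSE POSITIVE
False positives (alphabetical): ant cat dog pig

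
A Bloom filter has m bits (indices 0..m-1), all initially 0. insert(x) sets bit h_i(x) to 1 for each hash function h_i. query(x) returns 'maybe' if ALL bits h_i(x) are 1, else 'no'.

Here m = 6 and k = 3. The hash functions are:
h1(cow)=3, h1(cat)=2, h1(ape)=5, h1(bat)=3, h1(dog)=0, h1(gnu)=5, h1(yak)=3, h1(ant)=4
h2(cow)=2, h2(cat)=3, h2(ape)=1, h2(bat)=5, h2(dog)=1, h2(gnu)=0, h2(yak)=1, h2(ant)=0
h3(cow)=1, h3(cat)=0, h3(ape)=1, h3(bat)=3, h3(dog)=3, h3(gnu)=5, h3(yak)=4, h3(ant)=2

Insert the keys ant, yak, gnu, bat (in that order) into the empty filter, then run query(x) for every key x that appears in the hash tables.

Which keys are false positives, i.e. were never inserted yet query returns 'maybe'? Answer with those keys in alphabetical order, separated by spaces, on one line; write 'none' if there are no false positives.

Start: bits=000000
After insert 'ant': sets bits 0 2 4 -> bits=101010
After insert 'yak': sets bits 1 3 4 -> bits=111110
After insert 'gnu': sets bits 0 5 -> bits=111111
After insert 'bat': sets bits 3 5 -> bits=111111
Not inserted: ape cat cow dog — query each against bits=111111:
query ape: checks bit1=1, bit5=1 (all 1) -> maybe => FALSE POSITIVE
query cat: checks bit0=1, bit2=1, bit3=1 (all 1) -> maybe => FALSE POSITIVE
query cow: checks bit1=1, bit2=1, bit3=1 (all 1) -> maybe => FALSE POSITIVE
query dog: checks bit0=1, bit1=1, bit3=1 (all 1) -> maybe => FALSE POSITIVE
False positives (alphabetical): ape cat cow dog

Answer: ape cat cow dog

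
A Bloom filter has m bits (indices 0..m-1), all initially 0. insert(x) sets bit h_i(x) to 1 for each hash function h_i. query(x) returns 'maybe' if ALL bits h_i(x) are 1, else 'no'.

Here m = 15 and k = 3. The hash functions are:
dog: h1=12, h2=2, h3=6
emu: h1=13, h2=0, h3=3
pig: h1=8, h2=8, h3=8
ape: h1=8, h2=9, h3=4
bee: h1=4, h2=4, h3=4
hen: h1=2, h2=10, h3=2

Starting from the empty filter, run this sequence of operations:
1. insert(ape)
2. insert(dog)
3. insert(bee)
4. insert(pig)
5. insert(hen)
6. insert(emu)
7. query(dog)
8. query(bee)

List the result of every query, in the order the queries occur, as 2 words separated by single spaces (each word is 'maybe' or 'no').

Answer: maybe maybe

Derivation:
Start: bits=000000000000000
Op 1: insert ape -> sets bits 4 8 9 -> bits=000010001100000
Op 2: insert dog -> sets bits 2 6 12 -> bits=001010101100100
Op 3: insert bee -> sets bits 4 -> bits=001010101100100
Op 4: insert pig -> sets bits 8 -> bits=001010101100100
Op 5: insert hen -> sets bits 2 10 -> bits=001010101110100
Op 6: insert emu -> sets bits 0 3 13 -> bits=101110101110110
Op 7: query dog -> checks bit2=1, bit6=1, bit12=1 (all 1) -> maybe
Op 8: query bee -> checks bit4=1 (all 1) -> maybe
Query results in order: maybe maybe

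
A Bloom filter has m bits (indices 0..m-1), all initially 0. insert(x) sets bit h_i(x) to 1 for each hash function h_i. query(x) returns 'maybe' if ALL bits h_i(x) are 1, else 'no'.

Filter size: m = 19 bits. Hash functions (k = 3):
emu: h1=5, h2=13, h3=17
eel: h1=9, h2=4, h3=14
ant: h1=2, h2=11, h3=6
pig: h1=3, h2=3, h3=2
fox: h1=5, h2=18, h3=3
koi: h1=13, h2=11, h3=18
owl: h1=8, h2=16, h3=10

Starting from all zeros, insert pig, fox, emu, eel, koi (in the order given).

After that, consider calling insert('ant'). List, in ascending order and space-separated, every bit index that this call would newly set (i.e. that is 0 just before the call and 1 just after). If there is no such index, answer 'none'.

Start: bits=0000000000000000000
After insert 'pig': sets bits 2 3 -> bits=0011000000000000000
After insert 'fox': sets bits 3 5 18 -> bits=0011010000000000001
After insert 'emu': sets bits 5 13 17 -> bits=0011010000000100011
After insert 'eel': sets bits 4 9 14 -> bits=0011110001000110011
After insert 'koi': sets bits 11 13 18 -> bits=0011110001010110011
insert 'ant' would touch bits 2 6 11; currently bit2=1, bit6=0, bit11=1
Bits that are 0 among those (would change 0->1): 6

Answer: 6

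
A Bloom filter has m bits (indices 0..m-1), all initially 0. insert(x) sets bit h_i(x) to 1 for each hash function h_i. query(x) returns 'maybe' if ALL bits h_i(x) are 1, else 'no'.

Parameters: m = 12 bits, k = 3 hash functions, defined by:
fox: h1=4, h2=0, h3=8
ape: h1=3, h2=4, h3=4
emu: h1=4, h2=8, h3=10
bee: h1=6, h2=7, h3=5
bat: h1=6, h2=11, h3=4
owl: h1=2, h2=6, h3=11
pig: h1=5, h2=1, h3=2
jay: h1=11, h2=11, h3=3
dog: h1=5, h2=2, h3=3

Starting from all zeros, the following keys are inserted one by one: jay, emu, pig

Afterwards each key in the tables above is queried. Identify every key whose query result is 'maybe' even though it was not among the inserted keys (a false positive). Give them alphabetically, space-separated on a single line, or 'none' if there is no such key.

Answer: ape dog

Derivation:
Start: bits=000000000000
After insert 'jay': sets bits 3 11 -> bits=000100000001
After insert 'emu': sets bits 4 8 10 -> bits=000110001011
After insert 'pig': sets bits 1 2 5 -> bits=011111001011
Not inserted: ape bat bee dog fox owl — query each against bits=011111001011:
query ape: checks bit3=1, bit4=1 (all 1) -> maybe => FALSE POSITIVE
query bat: checks bit4=1, bit6=0, bit11=1 (has a 0) -> no => not a false positive
query bee: checks bit5=1, bit6=0, bit7=0 (has a 0) -> no => not a false positive
query dog: checks bit2=1, bit3=1, bit5=1 (all 1) -> maybe => FALSE POSITIVE
query fox: checks bit0=0, bit4=1, bit8=1 (has a 0) -> no => not a false positive
query owl: checks bit2=1, bit6=0, bit11=1 (has a 0) -> no => not a false positive
False positives (alphabetical): ape dog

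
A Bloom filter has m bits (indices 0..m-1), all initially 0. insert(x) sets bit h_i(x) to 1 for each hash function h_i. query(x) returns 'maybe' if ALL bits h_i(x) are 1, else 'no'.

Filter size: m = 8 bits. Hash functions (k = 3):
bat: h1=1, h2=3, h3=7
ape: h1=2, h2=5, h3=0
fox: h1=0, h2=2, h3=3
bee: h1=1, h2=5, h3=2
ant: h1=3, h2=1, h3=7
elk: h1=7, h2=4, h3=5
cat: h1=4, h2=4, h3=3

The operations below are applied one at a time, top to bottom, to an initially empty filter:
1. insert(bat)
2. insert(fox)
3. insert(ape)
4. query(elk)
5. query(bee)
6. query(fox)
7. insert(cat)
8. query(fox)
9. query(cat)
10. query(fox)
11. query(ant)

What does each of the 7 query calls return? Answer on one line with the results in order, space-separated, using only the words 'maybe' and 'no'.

Start: bits=00000000
Op 1: insert bat -> sets bits 1 3 7 -> bits=01010001
Op 2: insert fox -> sets bits 0 2 3 -> bits=11110001
Op 3: insert ape -> sets bits 0 2 5 -> bits=11110101
Op 4: query elk -> checks bit4=0, bit5=1, bit7=1 (has a 0) -> no
Op 5: query bee -> checks bit1=1, bit2=1, bit5=1 (all 1) -> maybe
Op 6: query fox -> checks bit0=1, bit2=1, bit3=1 (all 1) -> maybe
Op 7: insert cat -> sets bits 3 4 -> bits=11111101
Op 8: query fox -> checks bit0=1, bit2=1, bit3=1 (all 1) -> maybe
Op 9: query cat -> checks bit3=1, bit4=1 (all 1) -> maybe
Op 10: query fox -> checks bit0=1, bit2=1, bit3=1 (all 1) -> maybe
Op 11: query ant -> checks bit1=1, bit3=1, bit7=1 (all 1) -> maybe
Query results in order: no maybe maybe maybe maybe maybe maybe

Answer: no maybe maybe maybe maybe maybe maybe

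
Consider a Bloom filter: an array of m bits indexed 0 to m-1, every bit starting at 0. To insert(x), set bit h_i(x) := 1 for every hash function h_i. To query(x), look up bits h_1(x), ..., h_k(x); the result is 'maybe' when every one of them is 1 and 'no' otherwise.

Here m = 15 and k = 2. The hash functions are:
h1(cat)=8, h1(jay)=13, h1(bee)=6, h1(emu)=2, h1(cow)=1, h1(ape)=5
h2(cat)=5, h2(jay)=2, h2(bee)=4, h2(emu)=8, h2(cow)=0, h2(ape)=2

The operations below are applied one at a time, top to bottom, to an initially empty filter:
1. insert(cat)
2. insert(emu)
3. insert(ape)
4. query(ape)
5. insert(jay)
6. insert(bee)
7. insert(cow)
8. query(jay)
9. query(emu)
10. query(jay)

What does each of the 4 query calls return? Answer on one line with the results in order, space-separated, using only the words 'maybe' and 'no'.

Start: bits=000000000000000
Op 1: insert cat -> sets bits 5 8 -> bits=000001001000000
Op 2: insert emu -> sets bits 2 8 -> bits=001001001000000
Op 3: insert ape -> sets bits 2 5 -> bits=001001001000000
Op 4: query ape -> checks bit2=1, bit5=1 (all 1) -> maybe
Op 5: insert jay -> sets bits 2 13 -> bits=001001001000010
Op 6: insert bee -> sets bits 4 6 -> bits=001011101000010
Op 7: insert cow -> sets bits 0 1 -> bits=111011101000010
Op 8: query jay -> checks bit2=1, bit13=1 (all 1) -> maybe
Op 9: query emu -> checks bit2=1, bit8=1 (all 1) -> maybe
Op 10: query jay -> checks bit2=1, bit13=1 (all 1) -> maybe
Query results in order: maybe maybe maybe maybe

Answer: maybe maybe maybe maybe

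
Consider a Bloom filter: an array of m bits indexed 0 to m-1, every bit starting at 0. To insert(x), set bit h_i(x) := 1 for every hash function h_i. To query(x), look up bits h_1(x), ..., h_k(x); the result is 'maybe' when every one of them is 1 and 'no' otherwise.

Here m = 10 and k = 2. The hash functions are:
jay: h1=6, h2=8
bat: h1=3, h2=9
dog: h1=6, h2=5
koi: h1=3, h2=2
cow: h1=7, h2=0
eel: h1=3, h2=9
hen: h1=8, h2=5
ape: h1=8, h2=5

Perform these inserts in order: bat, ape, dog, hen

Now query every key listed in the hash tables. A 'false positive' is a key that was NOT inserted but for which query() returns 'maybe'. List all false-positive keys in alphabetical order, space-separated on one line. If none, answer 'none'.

Start: bits=0000000000
After insert 'bat': sets bits 3 9 -> bits=0001000001
After insert 'ape': sets bits 5 8 -> bits=0001010011
After insert 'dog': sets bits 5 6 -> bits=0001011011
After insert 'hen': sets bits 5 8 -> bits=0001011011
Not inserted: cow eel jay koi — query each against bits=0001011011:
query cow: checks bit0=0, bit7=0 (has a 0) -> no => not a false positive
query eel: checks bit3=1, bit9=1 (all 1) -> maybe => FALSE POSITIVE
query jay: checks bit6=1, bit8=1 (all 1) -> maybe => FALSE POSITIVE
query koi: checks bit2=0, bit3=1 (has a 0) -> no => not a false positive
False positives (alphabetical): eel jay

Answer: eel jay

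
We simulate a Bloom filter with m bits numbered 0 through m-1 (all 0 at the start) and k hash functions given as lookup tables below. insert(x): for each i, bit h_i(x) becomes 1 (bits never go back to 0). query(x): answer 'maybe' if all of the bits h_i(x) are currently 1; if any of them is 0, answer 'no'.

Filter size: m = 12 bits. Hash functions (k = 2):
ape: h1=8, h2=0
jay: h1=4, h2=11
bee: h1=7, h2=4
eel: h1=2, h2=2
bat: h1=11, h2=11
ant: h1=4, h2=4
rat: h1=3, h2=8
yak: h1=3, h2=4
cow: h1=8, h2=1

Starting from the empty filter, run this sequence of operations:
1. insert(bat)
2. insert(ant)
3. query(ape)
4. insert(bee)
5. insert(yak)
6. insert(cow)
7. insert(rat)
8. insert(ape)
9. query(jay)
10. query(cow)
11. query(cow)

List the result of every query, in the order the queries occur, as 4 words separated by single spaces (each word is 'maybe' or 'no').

Answer: no maybe maybe maybe

Derivation:
Start: bits=000000000000
Op 1: insert bat -> sets bits 11 -> bits=000000000001
Op 2: insert ant -> sets bits 4 -> bits=000010000001
Op 3: query ape -> checks bit0=0, bit8=0 (has a 0) -> no
Op 4: insert bee -> sets bits 4 7 -> bits=000010010001
Op 5: insert yak -> sets bits 3 4 -> bits=000110010001
Op 6: insert cow -> sets bits 1 8 -> bits=010110011001
Op 7: insert rat -> sets bits 3 8 -> bits=010110011001
Op 8: insert ape -> sets bits 0 8 -> bits=110110011001
Op 9: query jay -> checks bit4=1, bit11=1 (all 1) -> maybe
Op 10: query cow -> checks bit1=1, bit8=1 (all 1) -> maybe
Op 11: query cow -> checks bit1=1, bit8=1 (all 1) -> maybe
Query results in order: no maybe maybe maybe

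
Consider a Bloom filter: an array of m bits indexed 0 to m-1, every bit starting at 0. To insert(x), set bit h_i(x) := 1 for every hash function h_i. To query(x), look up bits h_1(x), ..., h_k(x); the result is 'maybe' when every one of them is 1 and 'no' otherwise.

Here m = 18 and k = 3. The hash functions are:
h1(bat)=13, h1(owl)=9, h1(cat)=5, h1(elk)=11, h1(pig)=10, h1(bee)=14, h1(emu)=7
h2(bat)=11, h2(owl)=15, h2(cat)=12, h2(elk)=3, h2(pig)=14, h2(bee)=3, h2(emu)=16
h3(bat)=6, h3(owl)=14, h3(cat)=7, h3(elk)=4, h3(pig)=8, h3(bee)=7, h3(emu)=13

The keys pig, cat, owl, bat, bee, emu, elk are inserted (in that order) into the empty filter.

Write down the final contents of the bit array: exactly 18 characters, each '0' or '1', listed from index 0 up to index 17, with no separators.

Start: bits=000000000000000000
After insert 'pig': sets bits 8 10 14 -> bits=000000001010001000
After insert 'cat': sets bits 5 7 12 -> bits=000001011010101000
After insert 'owl': sets bits 9 14 15 -> bits=000001011110101100
After insert 'bat': sets bits 6 11 13 -> bits=000001111111111100
After insert 'bee': sets bits 3 7 14 -> bits=000101111111111100
After insert 'emu': sets bits 7 13 16 -> bits=000101111111111110
After insert 'elk': sets bits 3 4 11 -> bits=000111111111111110

Answer: 000111111111111110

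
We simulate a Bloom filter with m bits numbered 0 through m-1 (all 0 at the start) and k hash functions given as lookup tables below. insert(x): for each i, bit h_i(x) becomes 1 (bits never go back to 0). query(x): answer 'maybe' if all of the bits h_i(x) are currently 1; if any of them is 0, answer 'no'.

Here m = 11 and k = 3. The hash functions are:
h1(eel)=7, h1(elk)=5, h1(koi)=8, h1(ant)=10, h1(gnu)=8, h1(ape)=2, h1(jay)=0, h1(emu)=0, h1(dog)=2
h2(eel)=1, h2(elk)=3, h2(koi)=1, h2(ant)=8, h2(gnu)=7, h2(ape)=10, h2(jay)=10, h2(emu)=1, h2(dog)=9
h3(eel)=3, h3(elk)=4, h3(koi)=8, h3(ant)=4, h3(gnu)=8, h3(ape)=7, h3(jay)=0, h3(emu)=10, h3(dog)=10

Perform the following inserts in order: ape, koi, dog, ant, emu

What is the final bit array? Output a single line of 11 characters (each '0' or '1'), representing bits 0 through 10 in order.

Start: bits=00000000000
After insert 'ape': sets bits 2 7 10 -> bits=00100001001
After insert 'koi': sets bits 1 8 -> bits=01100001101
After insert 'dog': sets bits 2 9 10 -> bits=01100001111
After insert 'ant': sets bits 4 8 10 -> bits=01101001111
After insert 'emu': sets bits 0 1 10 -> bits=11101001111

Answer: 11101001111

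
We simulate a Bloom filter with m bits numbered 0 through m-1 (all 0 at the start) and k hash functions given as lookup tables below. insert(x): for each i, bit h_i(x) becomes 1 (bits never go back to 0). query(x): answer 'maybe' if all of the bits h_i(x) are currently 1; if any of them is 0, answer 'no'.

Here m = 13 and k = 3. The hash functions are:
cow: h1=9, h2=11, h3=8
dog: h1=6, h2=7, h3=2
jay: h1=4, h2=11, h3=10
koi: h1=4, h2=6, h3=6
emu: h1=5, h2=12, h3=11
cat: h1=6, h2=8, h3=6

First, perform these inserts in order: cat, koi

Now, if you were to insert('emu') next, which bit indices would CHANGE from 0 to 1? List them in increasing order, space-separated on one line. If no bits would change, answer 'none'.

Start: bits=0000000000000
After insert 'cat': sets bits 6 8 -> bits=0000001010000
After insert 'koi': sets bits 4 6 -> bits=0000101010000
insert 'emu' would touch bits 5 11 12; currently bit5=0, bit11=0, bit12=0
Bits that are 0 among those (would change 0->1): 5 11 12

Answer: 5 11 12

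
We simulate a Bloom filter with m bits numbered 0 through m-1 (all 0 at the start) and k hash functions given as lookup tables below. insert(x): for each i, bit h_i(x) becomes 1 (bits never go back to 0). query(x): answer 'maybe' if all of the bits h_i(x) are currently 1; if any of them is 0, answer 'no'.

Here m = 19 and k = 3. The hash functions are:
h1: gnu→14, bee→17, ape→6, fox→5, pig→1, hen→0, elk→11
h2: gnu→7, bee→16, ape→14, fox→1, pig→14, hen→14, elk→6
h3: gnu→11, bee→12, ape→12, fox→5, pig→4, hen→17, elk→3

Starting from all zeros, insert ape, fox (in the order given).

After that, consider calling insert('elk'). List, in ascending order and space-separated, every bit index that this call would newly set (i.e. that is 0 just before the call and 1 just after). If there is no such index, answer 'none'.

Answer: 3 11

Derivation:
Start: bits=0000000000000000000
After insert 'ape': sets bits 6 12 14 -> bits=0000001000001010000
After insert 'fox': sets bits 1 5 -> bits=0100011000001010000
insert 'elk' would touch bits 3 6 11; currently bit3=0, bit6=1, bit11=0
Bits that are 0 among those (would change 0->1): 3 11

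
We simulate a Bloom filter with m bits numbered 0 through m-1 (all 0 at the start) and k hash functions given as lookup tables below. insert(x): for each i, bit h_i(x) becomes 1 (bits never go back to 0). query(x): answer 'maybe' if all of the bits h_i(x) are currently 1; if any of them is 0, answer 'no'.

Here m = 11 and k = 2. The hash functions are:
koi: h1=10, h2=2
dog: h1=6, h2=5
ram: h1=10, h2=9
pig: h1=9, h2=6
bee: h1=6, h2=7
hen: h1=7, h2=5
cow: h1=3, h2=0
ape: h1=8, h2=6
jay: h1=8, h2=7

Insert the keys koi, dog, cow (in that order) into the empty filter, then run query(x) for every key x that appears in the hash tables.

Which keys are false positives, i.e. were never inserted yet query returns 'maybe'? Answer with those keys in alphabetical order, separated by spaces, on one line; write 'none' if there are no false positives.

Answer: none

Derivation:
Start: bits=00000000000
After insert 'koi': sets bits 2 10 -> bits=00100000001
After insert 'dog': sets bits 5 6 -> bits=00100110001
After insert 'cow': sets bits 0 3 -> bits=10110110001
Not inserted: ape bee hen jay pig ram — query each against bits=10110110001:
query ape: checks bit6=1, bit8=0 (has a 0) -> no => not a false positive
query bee: checks bit6=1, bit7=0 (has a 0) -> no => not a false positive
query hen: checks bit5=1, bit7=0 (has a 0) -> no => not a false positive
query jay: checks bit7=0, bit8=0 (has a 0) -> no => not a false positive
query pig: checks bit6=1, bit9=0 (has a 0) -> no => not a false positive
query ram: checks bit9=0, bit10=1 (has a 0) -> no => not a false positive
False positives (alphabetical): none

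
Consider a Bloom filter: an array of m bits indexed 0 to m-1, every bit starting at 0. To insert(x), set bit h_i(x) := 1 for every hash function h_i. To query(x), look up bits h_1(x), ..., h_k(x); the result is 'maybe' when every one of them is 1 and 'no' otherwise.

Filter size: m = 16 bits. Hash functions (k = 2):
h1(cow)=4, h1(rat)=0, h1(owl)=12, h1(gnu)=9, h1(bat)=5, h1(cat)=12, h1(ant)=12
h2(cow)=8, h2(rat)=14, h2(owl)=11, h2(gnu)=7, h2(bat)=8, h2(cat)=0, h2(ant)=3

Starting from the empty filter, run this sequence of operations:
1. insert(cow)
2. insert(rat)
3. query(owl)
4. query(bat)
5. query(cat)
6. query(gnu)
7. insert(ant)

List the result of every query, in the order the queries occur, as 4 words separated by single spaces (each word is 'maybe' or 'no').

Start: bits=0000000000000000
Op 1: insert cow -> sets bits 4 8 -> bits=0000100010000000
Op 2: insert rat -> sets bits 0 14 -> bits=1000100010000010
Op 3: query owl -> checks bit11=0, bit12=0 (has a 0) -> no
Op 4: query bat -> checks bit5=0, bit8=1 (has a 0) -> no
Op 5: query cat -> checks bit0=1, bit12=0 (has a 0) -> no
Op 6: query gnu -> checks bit7=0, bit9=0 (has a 0) -> no
Op 7: insert ant -> sets bits 3 12 -> bits=1001100010001010
Query results in order: no no no no

Answer: no no no no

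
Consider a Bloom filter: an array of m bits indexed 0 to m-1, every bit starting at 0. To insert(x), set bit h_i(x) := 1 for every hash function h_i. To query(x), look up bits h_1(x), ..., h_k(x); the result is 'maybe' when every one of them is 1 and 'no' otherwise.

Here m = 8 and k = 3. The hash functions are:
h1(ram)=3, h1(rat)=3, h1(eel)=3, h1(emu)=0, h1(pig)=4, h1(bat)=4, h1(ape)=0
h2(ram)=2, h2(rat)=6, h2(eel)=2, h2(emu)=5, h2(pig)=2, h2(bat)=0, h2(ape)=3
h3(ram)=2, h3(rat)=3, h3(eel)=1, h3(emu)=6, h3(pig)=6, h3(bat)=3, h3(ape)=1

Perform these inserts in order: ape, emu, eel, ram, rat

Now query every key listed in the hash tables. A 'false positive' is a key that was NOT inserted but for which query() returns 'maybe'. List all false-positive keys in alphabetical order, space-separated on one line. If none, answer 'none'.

Start: bits=00000000
After insert 'ape': sets bits 0 1 3 -> bits=11010000
After insert 'emu': sets bits 0 5 6 -> bits=11010110
After insert 'eel': sets bits 1 2 3 -> bits=11110110
After insert 'ram': sets bits 2 3 -> bits=11110110
After insert 'rat': sets bits 3 6 -> bits=11110110
Not inserted: bat pig — query each against bits=11110110:
query bat: checks bit0=1, bit3=1, bit4=0 (has a 0) -> no => not a false positive
query pig: checks bit2=1, bit4=0, bit6=1 (has a 0) -> no => not a false positive
False positives (alphabetical): none

Answer: none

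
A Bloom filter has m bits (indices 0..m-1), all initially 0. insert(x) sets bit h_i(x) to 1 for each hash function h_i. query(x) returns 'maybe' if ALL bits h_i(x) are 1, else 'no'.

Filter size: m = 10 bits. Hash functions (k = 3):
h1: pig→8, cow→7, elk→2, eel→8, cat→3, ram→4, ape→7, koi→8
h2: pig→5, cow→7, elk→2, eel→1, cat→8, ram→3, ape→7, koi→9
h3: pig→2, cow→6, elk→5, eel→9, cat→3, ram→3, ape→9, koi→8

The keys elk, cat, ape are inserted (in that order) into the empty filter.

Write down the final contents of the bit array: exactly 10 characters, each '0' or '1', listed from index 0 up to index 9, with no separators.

Answer: 0011010111

Derivation:
Start: bits=0000000000
After insert 'elk': sets bits 2 5 -> bits=0010010000
After insert 'cat': sets bits 3 8 -> bits=0011010010
After insert 'ape': sets bits 7 9 -> bits=0011010111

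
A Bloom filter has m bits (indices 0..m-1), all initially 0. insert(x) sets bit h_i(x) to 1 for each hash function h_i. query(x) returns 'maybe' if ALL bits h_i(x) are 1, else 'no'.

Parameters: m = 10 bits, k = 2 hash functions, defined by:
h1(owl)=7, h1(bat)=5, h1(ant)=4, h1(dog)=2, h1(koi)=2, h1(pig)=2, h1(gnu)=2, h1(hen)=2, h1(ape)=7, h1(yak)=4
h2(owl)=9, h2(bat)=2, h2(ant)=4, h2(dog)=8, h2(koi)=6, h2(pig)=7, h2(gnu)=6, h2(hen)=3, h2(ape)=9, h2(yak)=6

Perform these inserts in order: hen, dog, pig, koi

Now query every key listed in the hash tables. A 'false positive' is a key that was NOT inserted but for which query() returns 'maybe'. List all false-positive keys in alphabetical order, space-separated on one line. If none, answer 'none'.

Answer: gnu

Derivation:
Start: bits=0000000000
After insert 'hen': sets bits 2 3 -> bits=0011000000
After insert 'dog': sets bits 2 8 -> bits=0011000010
After insert 'pig': sets bits 2 7 -> bits=0011000110
After insert 'koi': sets bits 2 6 -> bits=0011001110
Not inserted: ant ape bat gnu owl yak — query each against bits=0011001110:
query ant: checks bit4=0 (has a 0) -> no => not a false positive
query ape: checks bit7=1, bit9=0 (has a 0) -> no => not a false positive
query bat: checks bit2=1, bit5=0 (has a 0) -> no => not a false positive
query gnu: checks bit2=1, bit6=1 (all 1) -> maybe => FALSE POSITIVE
query owl: checks bit7=1, bit9=0 (has a 0) -> no => not a false positive
query yak: checks bit4=0, bit6=1 (has a 0) -> no => not a false positive
False positives (alphabetical): gnu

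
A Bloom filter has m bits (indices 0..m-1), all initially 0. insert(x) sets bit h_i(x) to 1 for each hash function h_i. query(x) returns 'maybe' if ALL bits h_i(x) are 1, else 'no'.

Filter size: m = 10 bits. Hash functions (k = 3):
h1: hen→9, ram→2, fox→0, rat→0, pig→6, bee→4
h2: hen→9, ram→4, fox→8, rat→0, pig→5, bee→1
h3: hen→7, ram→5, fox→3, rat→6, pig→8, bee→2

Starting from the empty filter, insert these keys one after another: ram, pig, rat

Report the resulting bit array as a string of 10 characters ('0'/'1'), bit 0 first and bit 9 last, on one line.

Answer: 1010111010

Derivation:
Start: bits=0000000000
After insert 'ram': sets bits 2 4 5 -> bits=0010110000
After insert 'pig': sets bits 5 6 8 -> bits=0010111010
After insert 'rat': sets bits 0 6 -> bits=1010111010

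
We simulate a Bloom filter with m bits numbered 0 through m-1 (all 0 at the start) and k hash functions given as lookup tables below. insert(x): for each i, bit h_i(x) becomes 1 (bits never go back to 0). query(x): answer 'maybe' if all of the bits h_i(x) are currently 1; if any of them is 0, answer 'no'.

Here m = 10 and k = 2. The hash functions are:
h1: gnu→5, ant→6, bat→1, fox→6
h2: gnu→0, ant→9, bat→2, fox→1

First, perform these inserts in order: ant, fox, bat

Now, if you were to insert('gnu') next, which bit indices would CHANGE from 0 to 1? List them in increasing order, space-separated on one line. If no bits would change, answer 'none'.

Answer: 0 5

Derivation:
Start: bits=0000000000
After insert 'ant': sets bits 6 9 -> bits=0000001001
After insert 'fox': sets bits 1 6 -> bits=0100001001
After insert 'bat': sets bits 1 2 -> bits=0110001001
insert 'gnu' would touch bits 0 5; currently bit0=0, bit5=0
Bits that are 0 among those (would change 0->1): 0 5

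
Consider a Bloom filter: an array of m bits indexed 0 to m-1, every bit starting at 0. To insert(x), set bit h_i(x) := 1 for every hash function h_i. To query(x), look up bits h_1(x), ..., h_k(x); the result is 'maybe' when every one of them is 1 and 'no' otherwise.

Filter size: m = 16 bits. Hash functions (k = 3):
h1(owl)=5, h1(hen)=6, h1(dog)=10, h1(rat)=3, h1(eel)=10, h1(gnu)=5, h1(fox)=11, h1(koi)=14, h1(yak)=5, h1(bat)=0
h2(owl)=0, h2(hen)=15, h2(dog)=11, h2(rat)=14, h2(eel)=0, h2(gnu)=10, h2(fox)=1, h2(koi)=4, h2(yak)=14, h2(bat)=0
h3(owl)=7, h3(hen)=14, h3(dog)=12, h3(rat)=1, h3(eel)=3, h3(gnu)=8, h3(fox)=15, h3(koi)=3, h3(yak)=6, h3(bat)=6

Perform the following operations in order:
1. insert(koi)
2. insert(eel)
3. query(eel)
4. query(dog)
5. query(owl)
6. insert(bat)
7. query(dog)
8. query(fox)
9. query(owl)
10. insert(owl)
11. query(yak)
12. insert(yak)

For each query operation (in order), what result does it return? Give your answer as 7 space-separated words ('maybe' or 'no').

Answer: maybe no no no no no maybe

Derivation:
Start: bits=0000000000000000
Op 1: insert koi -> sets bits 3 4 14 -> bits=0001100000000010
Op 2: insert eel -> sets bits 0 3 10 -> bits=1001100000100010
Op 3: query eel -> checks bit0=1, bit3=1, bit10=1 (all 1) -> maybe
Op 4: query dog -> checks bit10=1, bit11=0, bit12=0 (has a 0) -> no
Op 5: query owl -> checks bit0=1, bit5=0, bit7=0 (has a 0) -> no
Op 6: insert bat -> sets bits 0 6 -> bits=1001101000100010
Op 7: query dog -> checks bit10=1, bit11=0, bit12=0 (has a 0) -> no
Op 8: query fox -> checks bit1=0, bit11=0, bit15=0 (has a 0) -> no
Op 9: query owl -> checks bit0=1, bit5=0, bit7=0 (has a 0) -> no
Op 10: insert owl -> sets bits 0 5 7 -> bits=1001111100100010
Op 11: query yak -> checks bit5=1, bit6=1, bit14=1 (all 1) -> maybe
Op 12: insert yak -> sets bits 5 6 14 -> bits=1001111100100010
Query results in order: maybe no no no no no maybe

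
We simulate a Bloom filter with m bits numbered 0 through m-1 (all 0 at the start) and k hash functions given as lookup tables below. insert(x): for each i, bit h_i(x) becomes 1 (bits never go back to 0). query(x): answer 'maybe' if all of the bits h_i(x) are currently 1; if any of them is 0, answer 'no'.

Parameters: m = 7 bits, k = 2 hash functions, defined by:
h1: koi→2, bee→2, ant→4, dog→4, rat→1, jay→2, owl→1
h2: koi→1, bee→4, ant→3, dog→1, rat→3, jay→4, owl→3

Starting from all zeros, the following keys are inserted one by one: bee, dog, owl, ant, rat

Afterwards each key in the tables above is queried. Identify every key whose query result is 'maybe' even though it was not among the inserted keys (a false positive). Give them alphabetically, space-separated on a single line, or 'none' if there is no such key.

Start: bits=0000000
After insert 'bee': sets bits 2 4 -> bits=0010100
After insert 'dog': sets bits 1 4 -> bits=0110100
After insert 'owl': sets bits 1 3 -> bits=0111100
After insert 'ant': sets bits 3 4 -> bits=0111100
After insert 'rat': sets bits 1 3 -> bits=0111100
Not inserted: jay koi — query each against bits=0111100:
query jay: checks bit2=1, bit4=1 (all 1) -> maybe => FALSE POSITIVE
query koi: checks bit1=1, bit2=1 (all 1) -> maybe => FALSE POSITIVE
False positives (alphabetical): jay koi

Answer: jay koi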